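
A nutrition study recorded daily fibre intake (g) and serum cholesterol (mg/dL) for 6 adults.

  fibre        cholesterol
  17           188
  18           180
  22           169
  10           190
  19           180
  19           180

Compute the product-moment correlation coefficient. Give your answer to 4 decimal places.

n = 6, Σx = 105, Σy = 1087, Σx² = 1919, Σy² = 197205, Σxy = 18894
nΣxy − ΣxΣy = 113364 − 114135 = -771
nΣx² − (Σx)² = 11514 − 11025 = 489; nΣy² − (Σy)² = 1183230 − 1181569 = 1661
r = -771 / √(489 × 1661) = -771 / 901.2375 ≈ -0.8555

-0.8555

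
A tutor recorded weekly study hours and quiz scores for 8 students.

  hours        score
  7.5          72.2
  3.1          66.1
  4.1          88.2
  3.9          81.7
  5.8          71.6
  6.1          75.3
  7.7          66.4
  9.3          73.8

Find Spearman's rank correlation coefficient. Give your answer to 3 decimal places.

Rank hours: 6, 1, 3, 2, 4, 5, 7, 8
Rank score: 4, 1, 8, 7, 3, 6, 2, 5
d = rank(hours) − rank(score): 2, 0, -5, -5, 1, -1, 5, 3; Σd² = 90
ρ = 1 − 6Σd² / [n(n²−1)] = 1 − 6×90 / (8×63) = 1 − 540/504 ≈ -0.071

-0.071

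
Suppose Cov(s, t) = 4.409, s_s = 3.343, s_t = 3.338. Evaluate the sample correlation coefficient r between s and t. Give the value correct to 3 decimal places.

0.395

r = Cov(s,t) / (s_s · s_t) = 4.409 / (3.343 × 3.338)
  = 4.409 / 11.1589 ≈ 0.395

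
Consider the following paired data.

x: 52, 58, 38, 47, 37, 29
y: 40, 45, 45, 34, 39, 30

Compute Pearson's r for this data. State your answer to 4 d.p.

0.5461

n = 6, Σx = 261, Σy = 233, Σx² = 11931, Σy² = 9227, Σxy = 10311
nΣxy − ΣxΣy = 61866 − 60813 = 1053
nΣx² − (Σx)² = 71586 − 68121 = 3465; nΣy² − (Σy)² = 55362 − 54289 = 1073
r = 1053 / √(3465 × 1073) = 1053 / 1928.1973 ≈ 0.5461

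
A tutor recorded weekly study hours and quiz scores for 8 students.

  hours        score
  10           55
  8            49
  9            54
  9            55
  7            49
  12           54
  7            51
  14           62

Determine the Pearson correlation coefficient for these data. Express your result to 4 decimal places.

n = 8, Σx = 76, Σy = 429, Σx² = 764, Σy² = 23129, Σxy = 4139
nΣxy − ΣxΣy = 33112 − 32604 = 508
nΣx² − (Σx)² = 6112 − 5776 = 336; nΣy² − (Σy)² = 185032 − 184041 = 991
r = 508 / √(336 × 991) = 508 / 577.0407 ≈ 0.8804

0.8804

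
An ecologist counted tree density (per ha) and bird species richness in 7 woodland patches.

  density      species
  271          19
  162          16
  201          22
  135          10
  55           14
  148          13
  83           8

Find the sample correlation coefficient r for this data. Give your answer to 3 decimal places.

n = 7, Σx = 1055, Σy = 102, Σx² = 190129, Σy² = 1630, Σxy = 16871
nΣxy − ΣxΣy = 118097 − 107610 = 10487
nΣx² − (Σx)² = 1330903 − 1113025 = 217878; nΣy² − (Σy)² = 11410 − 10404 = 1006
r = 10487 / √(217878 × 1006) = 10487 / 14804.9069 ≈ 0.708

0.708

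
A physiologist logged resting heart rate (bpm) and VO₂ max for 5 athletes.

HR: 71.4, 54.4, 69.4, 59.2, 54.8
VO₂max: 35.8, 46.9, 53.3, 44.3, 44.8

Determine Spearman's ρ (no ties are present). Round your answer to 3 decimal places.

Rank HR: 5, 1, 4, 3, 2
Rank VO₂max: 1, 4, 5, 2, 3
d = rank(HR) − rank(VO₂max): 4, -3, -1, 1, -1; Σd² = 28
ρ = 1 − 6Σd² / [n(n²−1)] = 1 − 6×28 / (5×24) = 1 − 168/120 ≈ -0.400

-0.400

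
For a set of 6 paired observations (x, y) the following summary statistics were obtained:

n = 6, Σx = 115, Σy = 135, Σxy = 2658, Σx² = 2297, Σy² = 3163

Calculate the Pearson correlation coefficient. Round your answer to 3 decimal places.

r = (nΣxy − ΣxΣy) / √[(nΣx² − (Σx)²)(nΣy² − (Σy)²)]
Numerator: 6×2658 − 115×135 = 423
Denominator: √[(13782 − 13225)(18978 − 18225)] = √[557 × 753] = 647.6272
r = 423 / 647.6272 ≈ 0.653

0.653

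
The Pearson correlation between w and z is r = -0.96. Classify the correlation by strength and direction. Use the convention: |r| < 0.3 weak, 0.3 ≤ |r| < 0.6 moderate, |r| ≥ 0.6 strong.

strong negative

r = -0.96 < 0 so the relationship is negative.
|r| = 0.96, which falls in the strong range.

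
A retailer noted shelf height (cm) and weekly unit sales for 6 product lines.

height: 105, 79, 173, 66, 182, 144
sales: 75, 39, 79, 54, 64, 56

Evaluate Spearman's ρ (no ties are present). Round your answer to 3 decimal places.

Rank height: 3, 2, 5, 1, 6, 4
Rank sales: 5, 1, 6, 2, 4, 3
d = rank(height) − rank(sales): -2, 1, -1, -1, 2, 1; Σd² = 12
ρ = 1 − 6Σd² / [n(n²−1)] = 1 − 6×12 / (6×35) = 1 − 72/210 ≈ 0.657

0.657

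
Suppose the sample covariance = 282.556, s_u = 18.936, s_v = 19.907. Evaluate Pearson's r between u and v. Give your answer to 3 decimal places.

r = Cov(u,v) / (s_u · s_v) = 282.556 / (18.936 × 19.907)
  = 282.556 / 376.9590 ≈ 0.750

0.750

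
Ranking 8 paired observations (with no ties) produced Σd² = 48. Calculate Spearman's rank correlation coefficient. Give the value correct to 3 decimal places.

0.429

ρ = 1 − 6Σd² / [n(n²−1)] = 1 − 6×48 / (8×63)
  = 1 − 288/504 = 1 − 0.5714 ≈ 0.429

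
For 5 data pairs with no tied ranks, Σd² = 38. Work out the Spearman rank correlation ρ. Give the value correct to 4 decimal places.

ρ = 1 − 6Σd² / [n(n²−1)] = 1 − 6×38 / (5×24)
  = 1 − 228/120 = 1 − 1.90000 ≈ -0.9000

-0.9000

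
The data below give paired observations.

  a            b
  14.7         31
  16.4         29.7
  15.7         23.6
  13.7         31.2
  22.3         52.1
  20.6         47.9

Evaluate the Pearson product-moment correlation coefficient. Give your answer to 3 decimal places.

n = 6, Σa = 103.4, Σb = 215.5, Σa² = 1840.88, Σb² = 8382.31, Σab = 3889.31
nΣab − ΣaΣb = 23335.86 − 22282.7 = 1053.16
nΣa² − (Σa)² = 11045.28 − 10691.56 = 353.72; nΣb² − (Σb)² = 50293.86 − 46440.25 = 3853.61
r = 1053.16 / √(353.72 × 3853.61) = 1053.16 / 1167.5183 ≈ 0.902

0.902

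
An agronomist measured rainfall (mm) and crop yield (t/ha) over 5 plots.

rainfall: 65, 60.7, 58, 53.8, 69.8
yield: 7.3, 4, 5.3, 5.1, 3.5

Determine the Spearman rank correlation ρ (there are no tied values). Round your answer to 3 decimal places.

Rank rainfall: 4, 3, 2, 1, 5
Rank yield: 5, 2, 4, 3, 1
d = rank(rainfall) − rank(yield): -1, 1, -2, -2, 4; Σd² = 26
ρ = 1 − 6Σd² / [n(n²−1)] = 1 − 6×26 / (5×24) = 1 − 156/120 ≈ -0.300

-0.300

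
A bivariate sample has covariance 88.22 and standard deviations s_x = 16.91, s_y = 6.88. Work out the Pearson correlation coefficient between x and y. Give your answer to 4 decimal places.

r = Cov(x,y) / (s_x · s_y) = 88.22 / (16.91 × 6.88)
  = 88.22 / 116.3408 ≈ 0.7583

0.7583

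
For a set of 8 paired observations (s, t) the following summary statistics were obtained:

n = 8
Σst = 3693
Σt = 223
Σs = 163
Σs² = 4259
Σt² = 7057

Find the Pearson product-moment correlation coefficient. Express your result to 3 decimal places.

r = (nΣst − ΣsΣt) / √[(nΣs² − (Σs)²)(nΣt² − (Σt)²)]
Numerator: 8×3693 − 163×223 = -6805
Denominator: √[(34072 − 26569)(56456 − 49729)] = √[7503 × 6727] = 7104.4128
r = -6805 / 7104.4128 ≈ -0.958

-0.958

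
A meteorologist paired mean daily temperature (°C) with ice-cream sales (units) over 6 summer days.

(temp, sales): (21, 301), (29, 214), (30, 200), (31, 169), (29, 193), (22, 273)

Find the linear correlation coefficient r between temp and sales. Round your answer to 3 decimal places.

-0.978

n = 6, Σx = 162, Σy = 1350, Σx² = 4468, Σy² = 316736, Σxy = 35369
nΣxy − ΣxΣy = 212214 − 218700 = -6486
nΣx² − (Σx)² = 26808 − 26244 = 564; nΣy² − (Σy)² = 1900416 − 1822500 = 77916
r = -6486 / √(564 × 77916) = -6486 / 6629.0741 ≈ -0.978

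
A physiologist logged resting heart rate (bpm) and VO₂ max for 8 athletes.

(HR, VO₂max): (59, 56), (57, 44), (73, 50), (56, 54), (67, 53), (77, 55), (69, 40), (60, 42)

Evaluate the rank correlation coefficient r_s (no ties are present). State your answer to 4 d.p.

-0.0714

Rank HR: 3, 2, 7, 1, 5, 8, 6, 4
Rank VO₂max: 8, 3, 4, 6, 5, 7, 1, 2
d = rank(HR) − rank(VO₂max): -5, -1, 3, -5, 0, 1, 5, 2; Σd² = 90
ρ = 1 − 6Σd² / [n(n²−1)] = 1 − 6×90 / (8×63) = 1 − 540/504 ≈ -0.0714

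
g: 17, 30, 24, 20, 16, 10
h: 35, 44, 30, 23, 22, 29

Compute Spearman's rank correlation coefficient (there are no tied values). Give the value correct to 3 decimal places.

Rank g: 3, 6, 5, 4, 2, 1
Rank h: 5, 6, 4, 2, 1, 3
d = rank(g) − rank(h): -2, 0, 1, 2, 1, -2; Σd² = 14
ρ = 1 − 6Σd² / [n(n²−1)] = 1 − 6×14 / (6×35) = 1 − 84/210 ≈ 0.600

0.600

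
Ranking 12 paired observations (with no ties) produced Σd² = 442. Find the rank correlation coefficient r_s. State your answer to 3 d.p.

ρ = 1 − 6Σd² / [n(n²−1)] = 1 − 6×442 / (12×143)
  = 1 − 2652/1716 = 1 − 1.5455 ≈ -0.545

-0.545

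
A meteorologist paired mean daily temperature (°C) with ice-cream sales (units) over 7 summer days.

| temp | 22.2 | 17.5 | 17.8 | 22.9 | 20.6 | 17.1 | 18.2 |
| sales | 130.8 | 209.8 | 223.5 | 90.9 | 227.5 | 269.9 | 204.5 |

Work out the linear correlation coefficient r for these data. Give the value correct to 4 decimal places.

n = 7, Σx = 136.3, Σy = 1356.9, Σx² = 2688.35, Σy² = 285762.25, Σxy = 25658.86
nΣxy − ΣxΣy = 179612.02 − 184945.47 = -5333.45
nΣx² − (Σx)² = 18818.45 − 18577.69 = 240.76; nΣy² − (Σy)² = 2000335.75 − 1841177.61 = 159158.14
r = -5333.45 / √(240.76 × 159158.14) = -5333.45 / 6190.2273 ≈ -0.8616

-0.8616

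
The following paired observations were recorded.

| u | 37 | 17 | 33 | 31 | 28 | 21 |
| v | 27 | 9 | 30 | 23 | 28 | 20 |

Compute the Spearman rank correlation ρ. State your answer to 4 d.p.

0.7143

Rank u: 6, 1, 5, 4, 3, 2
Rank v: 4, 1, 6, 3, 5, 2
d = rank(u) − rank(v): 2, 0, -1, 1, -2, 0; Σd² = 10
ρ = 1 − 6Σd² / [n(n²−1)] = 1 − 6×10 / (6×35) = 1 − 60/210 ≈ 0.7143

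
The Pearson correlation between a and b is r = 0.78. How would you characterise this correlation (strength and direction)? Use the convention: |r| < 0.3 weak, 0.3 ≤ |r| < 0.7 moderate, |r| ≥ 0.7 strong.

strong positive

r = 0.78 > 0 so the relationship is positive.
|r| = 0.78, which falls in the strong range.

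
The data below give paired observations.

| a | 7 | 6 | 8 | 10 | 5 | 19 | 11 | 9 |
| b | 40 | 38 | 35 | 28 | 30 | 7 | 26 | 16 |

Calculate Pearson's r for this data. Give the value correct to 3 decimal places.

n = 8, Σa = 75, Σb = 220, Σa² = 837, Σb² = 6934, Σab = 1781
nΣab − ΣaΣb = 14248 − 16500 = -2252
nΣa² − (Σa)² = 6696 − 5625 = 1071; nΣb² − (Σb)² = 55472 − 48400 = 7072
r = -2252 / √(1071 × 7072) = -2252 / 2752.1105 ≈ -0.818

-0.818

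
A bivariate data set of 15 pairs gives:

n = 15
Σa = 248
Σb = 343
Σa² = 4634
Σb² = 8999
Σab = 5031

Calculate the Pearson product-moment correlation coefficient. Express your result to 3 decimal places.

-0.815

r = (nΣab − ΣaΣb) / √[(nΣa² − (Σa)²)(nΣb² − (Σb)²)]
Numerator: 15×5031 − 248×343 = -9599
Denominator: √[(69510 − 61504)(134985 − 117649)] = √[8006 × 17336] = 11781.0023
r = -9599 / 11781.0023 ≈ -0.815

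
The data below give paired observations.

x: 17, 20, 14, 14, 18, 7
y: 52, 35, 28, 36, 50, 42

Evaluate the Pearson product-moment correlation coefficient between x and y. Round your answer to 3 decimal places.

n = 6, Σx = 90, Σy = 243, Σx² = 1454, Σy² = 10273, Σxy = 3674
nΣxy − ΣxΣy = 22044 − 21870 = 174
nΣx² − (Σx)² = 8724 − 8100 = 624; nΣy² − (Σy)² = 61638 − 59049 = 2589
r = 174 / √(624 × 2589) = 174 / 1271.0374 ≈ 0.137

0.137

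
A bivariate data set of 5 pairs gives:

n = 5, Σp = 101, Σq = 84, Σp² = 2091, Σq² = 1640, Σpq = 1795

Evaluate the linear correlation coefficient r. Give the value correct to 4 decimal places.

0.9109

r = (nΣpq − ΣpΣq) / √[(nΣp² − (Σp)²)(nΣq² − (Σq)²)]
Numerator: 5×1795 − 101×84 = 491
Denominator: √[(10455 − 10201)(8200 − 7056)] = √[254 × 1144] = 539.0510
r = 491 / 539.0510 ≈ 0.9109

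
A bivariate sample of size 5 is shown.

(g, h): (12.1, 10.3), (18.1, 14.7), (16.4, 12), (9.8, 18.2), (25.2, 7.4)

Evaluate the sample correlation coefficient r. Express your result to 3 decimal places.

-0.702

n = 5, Σg = 81.6, Σh = 62.6, Σg² = 1474.06, Σh² = 852.18, Σgh = 952.34
nΣgh − ΣgΣh = 4761.7 − 5108.16 = -346.46
nΣg² − (Σg)² = 7370.3 − 6658.56 = 711.74; nΣh² − (Σh)² = 4260.9 − 3918.76 = 342.14
r = -346.46 / √(711.74 × 342.14) = -346.46 / 493.4721 ≈ -0.702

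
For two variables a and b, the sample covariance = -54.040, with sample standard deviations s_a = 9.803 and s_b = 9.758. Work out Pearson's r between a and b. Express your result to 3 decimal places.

r = Cov(a,b) / (s_a · s_b) = -54.040 / (9.803 × 9.758)
  = -54.040 / 95.6577 ≈ -0.565

-0.565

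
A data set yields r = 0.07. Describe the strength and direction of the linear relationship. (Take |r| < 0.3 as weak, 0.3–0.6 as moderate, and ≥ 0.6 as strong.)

r = 0.07 > 0 so the relationship is positive.
|r| = 0.07, which falls in the weak range.

weak positive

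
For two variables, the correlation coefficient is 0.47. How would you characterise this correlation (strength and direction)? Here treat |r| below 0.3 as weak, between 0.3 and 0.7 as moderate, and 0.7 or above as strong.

moderate positive

r = 0.47 > 0 so the relationship is positive.
|r| = 0.47, which falls in the moderate range.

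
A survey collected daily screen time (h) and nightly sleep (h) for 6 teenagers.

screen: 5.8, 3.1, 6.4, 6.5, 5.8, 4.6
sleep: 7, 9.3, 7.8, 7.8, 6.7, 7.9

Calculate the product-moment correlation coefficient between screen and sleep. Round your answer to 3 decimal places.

-0.731

n = 6, Σx = 32.2, Σy = 46.5, Σx² = 181.26, Σy² = 364.47, Σxy = 245.25
nΣxy − ΣxΣy = 1471.5 − 1497.3 = -25.8
nΣx² − (Σx)² = 1087.56 − 1036.84 = 50.72; nΣy² − (Σy)² = 2186.82 − 2162.25 = 24.57
r = -25.8 / √(50.72 × 24.57) = -25.8 / 35.3014 ≈ -0.731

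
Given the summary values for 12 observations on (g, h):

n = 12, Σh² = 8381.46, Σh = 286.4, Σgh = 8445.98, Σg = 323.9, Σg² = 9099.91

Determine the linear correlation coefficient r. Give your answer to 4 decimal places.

0.9628

r = (nΣgh − ΣgΣh) / √[(nΣg² − (Σg)²)(nΣh² − (Σh)²)]
Numerator: 12×8445.98 − 323.9×286.4 = 8586.8
Denominator: √[(109198.92 − 104911.21)(100577.52 − 82024.96)] = √[4287.71 × 18552.56] = 8918.9684
r = 8586.8 / 8918.9684 ≈ 0.9628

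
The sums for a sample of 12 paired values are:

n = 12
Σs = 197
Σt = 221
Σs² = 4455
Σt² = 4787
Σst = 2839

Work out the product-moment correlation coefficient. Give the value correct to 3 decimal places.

-0.843

r = (nΣst − ΣsΣt) / √[(nΣs² − (Σs)²)(nΣt² − (Σt)²)]
Numerator: 12×2839 − 197×221 = -9469
Denominator: √[(53460 − 38809)(57444 − 48841)] = √[14651 × 8603] = 11226.8675
r = -9469 / 11226.8675 ≈ -0.843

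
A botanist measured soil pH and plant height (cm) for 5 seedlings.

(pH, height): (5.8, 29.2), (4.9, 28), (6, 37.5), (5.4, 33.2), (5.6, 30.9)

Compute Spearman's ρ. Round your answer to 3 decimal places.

Rank pH: 4, 1, 5, 2, 3
Rank height: 2, 1, 5, 4, 3
d = rank(pH) − rank(height): 2, 0, 0, -2, 0; Σd² = 8
ρ = 1 − 6Σd² / [n(n²−1)] = 1 − 6×8 / (5×24) = 1 − 48/120 ≈ 0.600

0.600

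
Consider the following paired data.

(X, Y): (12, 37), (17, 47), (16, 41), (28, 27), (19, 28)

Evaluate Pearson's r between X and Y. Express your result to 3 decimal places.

-0.616

n = 5, ΣX = 92, ΣY = 180, ΣX² = 1834, ΣY² = 6772, ΣXY = 3187
nΣXY − ΣXΣY = 15935 − 16560 = -625
nΣX² − (ΣX)² = 9170 − 8464 = 706; nΣY² − (ΣY)² = 33860 − 32400 = 1460
r = -625 / √(706 × 1460) = -625 / 1015.2635 ≈ -0.616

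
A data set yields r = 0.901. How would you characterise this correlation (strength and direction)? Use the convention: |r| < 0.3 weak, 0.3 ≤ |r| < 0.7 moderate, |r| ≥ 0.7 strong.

r = 0.901 > 0 so the relationship is positive.
|r| = 0.901, which falls in the strong range.

strong positive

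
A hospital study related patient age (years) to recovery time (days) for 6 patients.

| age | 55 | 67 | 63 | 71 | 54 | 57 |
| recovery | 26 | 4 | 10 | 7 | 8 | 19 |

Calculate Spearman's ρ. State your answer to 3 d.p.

-0.600

Rank age: 2, 5, 4, 6, 1, 3
Rank recovery: 6, 1, 4, 2, 3, 5
d = rank(age) − rank(recovery): -4, 4, 0, 4, -2, -2; Σd² = 56
ρ = 1 − 6Σd² / [n(n²−1)] = 1 − 6×56 / (6×35) = 1 − 336/210 ≈ -0.600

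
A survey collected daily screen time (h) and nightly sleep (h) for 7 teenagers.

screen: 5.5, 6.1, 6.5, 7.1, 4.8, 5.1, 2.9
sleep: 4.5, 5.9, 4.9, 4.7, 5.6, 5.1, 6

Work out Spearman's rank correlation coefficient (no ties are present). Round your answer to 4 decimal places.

Rank screen: 4, 5, 6, 7, 2, 3, 1
Rank sleep: 1, 6, 3, 2, 5, 4, 7
d = rank(screen) − rank(sleep): 3, -1, 3, 5, -3, -1, -6; Σd² = 90
ρ = 1 − 6Σd² / [n(n²−1)] = 1 − 6×90 / (7×48) = 1 − 540/336 ≈ -0.6071

-0.6071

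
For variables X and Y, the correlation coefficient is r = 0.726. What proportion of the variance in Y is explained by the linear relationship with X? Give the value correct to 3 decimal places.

0.527

r² = (0.726)² = 0.527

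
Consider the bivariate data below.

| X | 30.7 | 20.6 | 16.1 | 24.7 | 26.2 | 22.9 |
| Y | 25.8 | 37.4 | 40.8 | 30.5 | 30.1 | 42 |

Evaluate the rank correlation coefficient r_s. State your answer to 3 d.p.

Rank X: 6, 2, 1, 4, 5, 3
Rank Y: 1, 4, 5, 3, 2, 6
d = rank(X) − rank(Y): 5, -2, -4, 1, 3, -3; Σd² = 64
ρ = 1 − 6Σd² / [n(n²−1)] = 1 − 6×64 / (6×35) = 1 − 384/210 ≈ -0.829

-0.829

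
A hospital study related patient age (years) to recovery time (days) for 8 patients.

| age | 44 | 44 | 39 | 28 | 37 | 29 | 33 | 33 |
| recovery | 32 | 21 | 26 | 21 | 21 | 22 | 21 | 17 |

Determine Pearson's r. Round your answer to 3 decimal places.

n = 8, Σx = 287, Σy = 181, Σx² = 10565, Σy² = 4237, Σxy = 6603
nΣxy − ΣxΣy = 52824 − 51947 = 877
nΣx² − (Σx)² = 84520 − 82369 = 2151; nΣy² − (Σy)² = 33896 − 32761 = 1135
r = 877 / √(2151 × 1135) = 877 / 1562.4932 ≈ 0.561

0.561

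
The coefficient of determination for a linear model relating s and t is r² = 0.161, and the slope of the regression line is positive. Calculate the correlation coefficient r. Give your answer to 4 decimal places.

|r| = √0.161 = 0.4012
The association is positive, so r = 0.4012.

0.4012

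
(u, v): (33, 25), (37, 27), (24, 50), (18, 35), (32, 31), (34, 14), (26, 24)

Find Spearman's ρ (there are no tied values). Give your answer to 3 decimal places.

Rank u: 5, 7, 2, 1, 4, 6, 3
Rank v: 3, 4, 7, 6, 5, 1, 2
d = rank(u) − rank(v): 2, 3, -5, -5, -1, 5, 1; Σd² = 90
ρ = 1 − 6Σd² / [n(n²−1)] = 1 − 6×90 / (7×48) = 1 − 540/336 ≈ -0.607

-0.607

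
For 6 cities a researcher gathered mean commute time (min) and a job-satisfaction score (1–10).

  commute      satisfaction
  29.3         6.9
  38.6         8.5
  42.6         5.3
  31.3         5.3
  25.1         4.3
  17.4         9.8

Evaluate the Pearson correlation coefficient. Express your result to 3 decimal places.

-0.324

n = 6, Σx = 184.3, Σy = 40.1, Σx² = 6075.67, Σy² = 290.57, Σxy = 1200.39
nΣxy − ΣxΣy = 7202.34 − 7390.43 = -188.09
nΣx² − (Σx)² = 36454.02 − 33966.49 = 2487.53; nΣy² − (Σy)² = 1743.42 − 1608.01 = 135.41
r = -188.09 / √(2487.53 × 135.41) = -188.09 / 580.3761 ≈ -0.324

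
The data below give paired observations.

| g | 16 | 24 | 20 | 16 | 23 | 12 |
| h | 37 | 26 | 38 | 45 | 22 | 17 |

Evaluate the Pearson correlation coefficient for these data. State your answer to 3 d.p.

n = 6, Σg = 111, Σh = 185, Σg² = 2161, Σh² = 6287, Σgh = 3406
nΣgh − ΣgΣh = 20436 − 20535 = -99
nΣg² − (Σg)² = 12966 − 12321 = 645; nΣh² − (Σh)² = 37722 − 34225 = 3497
r = -99 / √(645 × 3497) = -99 / 1501.8539 ≈ -0.066

-0.066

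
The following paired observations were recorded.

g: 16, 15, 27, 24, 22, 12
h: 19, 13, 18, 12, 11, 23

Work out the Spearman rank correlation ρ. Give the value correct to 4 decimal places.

Rank g: 3, 2, 6, 5, 4, 1
Rank h: 5, 3, 4, 2, 1, 6
d = rank(g) − rank(h): -2, -1, 2, 3, 3, -5; Σd² = 52
ρ = 1 − 6Σd² / [n(n²−1)] = 1 − 6×52 / (6×35) = 1 − 312/210 ≈ -0.4857

-0.4857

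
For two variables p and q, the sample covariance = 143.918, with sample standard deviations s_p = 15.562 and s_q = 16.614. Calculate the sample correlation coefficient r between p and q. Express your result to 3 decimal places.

0.557

r = Cov(p,q) / (s_p · s_q) = 143.918 / (15.562 × 16.614)
  = 143.918 / 258.5471 ≈ 0.557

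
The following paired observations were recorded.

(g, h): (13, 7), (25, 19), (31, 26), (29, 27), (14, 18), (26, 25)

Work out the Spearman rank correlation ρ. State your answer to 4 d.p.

0.9429

Rank g: 1, 3, 6, 5, 2, 4
Rank h: 1, 3, 5, 6, 2, 4
d = rank(g) − rank(h): 0, 0, 1, -1, 0, 0; Σd² = 2
ρ = 1 − 6Σd² / [n(n²−1)] = 1 − 6×2 / (6×35) = 1 − 12/210 ≈ 0.9429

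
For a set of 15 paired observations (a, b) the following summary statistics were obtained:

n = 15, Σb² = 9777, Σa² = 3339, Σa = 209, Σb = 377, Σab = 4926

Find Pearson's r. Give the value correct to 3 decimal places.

r = (nΣab − ΣaΣb) / √[(nΣa² − (Σa)²)(nΣb² − (Σb)²)]
Numerator: 15×4926 − 209×377 = -4903
Denominator: √[(50085 − 43681)(146655 − 142129)] = √[6404 × 4526] = 5383.7258
r = -4903 / 5383.7258 ≈ -0.911

-0.911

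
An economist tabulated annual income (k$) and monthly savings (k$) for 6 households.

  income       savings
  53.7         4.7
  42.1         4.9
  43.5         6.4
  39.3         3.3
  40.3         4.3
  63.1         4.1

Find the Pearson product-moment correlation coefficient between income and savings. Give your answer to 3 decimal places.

-0.064

n = 6, Σx = 282, Σy = 27.7, Σx² = 13698.54, Σy² = 133.25, Σxy = 1298.77
nΣxy − ΣxΣy = 7792.62 − 7811.4 = -18.78
nΣx² − (Σx)² = 82191.24 − 79524 = 2667.24; nΣy² − (Σy)² = 799.5 − 767.29 = 32.21
r = -18.78 / √(2667.24 × 32.21) = -18.78 / 293.1071 ≈ -0.064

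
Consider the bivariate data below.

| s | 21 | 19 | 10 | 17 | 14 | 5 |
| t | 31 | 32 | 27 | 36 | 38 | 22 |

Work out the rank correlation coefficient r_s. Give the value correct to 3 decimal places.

Rank s: 6, 5, 2, 4, 3, 1
Rank t: 3, 4, 2, 5, 6, 1
d = rank(s) − rank(t): 3, 1, 0, -1, -3, 0; Σd² = 20
ρ = 1 − 6Σd² / [n(n²−1)] = 1 − 6×20 / (6×35) = 1 − 120/210 ≈ 0.429

0.429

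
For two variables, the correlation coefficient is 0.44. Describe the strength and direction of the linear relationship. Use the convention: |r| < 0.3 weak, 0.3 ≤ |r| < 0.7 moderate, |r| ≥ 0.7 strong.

r = 0.44 > 0 so the relationship is positive.
|r| = 0.44, which falls in the moderate range.

moderate positive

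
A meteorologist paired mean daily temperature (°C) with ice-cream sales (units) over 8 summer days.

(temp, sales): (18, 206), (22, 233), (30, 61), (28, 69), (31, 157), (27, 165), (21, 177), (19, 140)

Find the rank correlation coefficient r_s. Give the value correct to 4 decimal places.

-0.5476

Rank temp: 1, 4, 7, 6, 8, 5, 3, 2
Rank sales: 7, 8, 1, 2, 4, 5, 6, 3
d = rank(temp) − rank(sales): -6, -4, 6, 4, 4, 0, -3, -1; Σd² = 130
ρ = 1 − 6Σd² / [n(n²−1)] = 1 − 6×130 / (8×63) = 1 − 780/504 ≈ -0.5476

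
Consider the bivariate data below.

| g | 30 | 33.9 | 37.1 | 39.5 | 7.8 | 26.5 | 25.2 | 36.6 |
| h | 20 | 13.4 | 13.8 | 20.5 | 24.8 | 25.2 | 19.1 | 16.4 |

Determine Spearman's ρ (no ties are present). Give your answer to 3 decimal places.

Rank g: 4, 5, 7, 8, 1, 3, 2, 6
Rank h: 5, 1, 2, 6, 7, 8, 4, 3
d = rank(g) − rank(h): -1, 4, 5, 2, -6, -5, -2, 3; Σd² = 120
ρ = 1 − 6Σd² / [n(n²−1)] = 1 − 6×120 / (8×63) = 1 − 720/504 ≈ -0.429

-0.429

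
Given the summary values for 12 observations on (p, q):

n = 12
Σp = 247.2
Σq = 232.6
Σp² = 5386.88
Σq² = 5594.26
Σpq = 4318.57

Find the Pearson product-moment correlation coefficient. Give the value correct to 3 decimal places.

r = (nΣpq − ΣpΣq) / √[(nΣp² − (Σp)²)(nΣq² − (Σq)²)]
Numerator: 12×4318.57 − 247.2×232.6 = -5675.88
Denominator: √[(64642.56 − 61107.84)(67131.12 − 54102.76)] = √[3534.72 × 13028.36] = 6786.1333
r = -5675.88 / 6786.1333 ≈ -0.836

-0.836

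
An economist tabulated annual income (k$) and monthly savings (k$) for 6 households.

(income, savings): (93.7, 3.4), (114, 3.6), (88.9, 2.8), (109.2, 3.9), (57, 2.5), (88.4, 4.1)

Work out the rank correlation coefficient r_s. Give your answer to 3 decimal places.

Rank income: 4, 6, 3, 5, 1, 2
Rank savings: 3, 4, 2, 5, 1, 6
d = rank(income) − rank(savings): 1, 2, 1, 0, 0, -4; Σd² = 22
ρ = 1 − 6Σd² / [n(n²−1)] = 1 − 6×22 / (6×35) = 1 − 132/210 ≈ 0.371

0.371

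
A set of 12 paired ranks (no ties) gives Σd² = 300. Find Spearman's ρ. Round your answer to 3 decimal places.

ρ = 1 − 6Σd² / [n(n²−1)] = 1 − 6×300 / (12×143)
  = 1 − 1800/1716 = 1 − 1.0490 ≈ -0.049

-0.049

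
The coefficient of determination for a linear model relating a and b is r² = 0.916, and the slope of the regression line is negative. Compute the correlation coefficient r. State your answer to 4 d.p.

|r| = √0.916 = 0.9571
The association is negative, so r = −0.9571.

-0.9571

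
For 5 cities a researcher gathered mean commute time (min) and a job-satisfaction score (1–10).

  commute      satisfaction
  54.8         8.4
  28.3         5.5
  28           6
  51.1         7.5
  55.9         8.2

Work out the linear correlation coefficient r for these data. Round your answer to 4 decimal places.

0.9777

n = 5, Σx = 218.1, Σy = 35.6, Σx² = 10323.95, Σy² = 260.3, Σxy = 1625.6
nΣxy − ΣxΣy = 8128 − 7764.36 = 363.64
nΣx² − (Σx)² = 51619.75 − 47567.61 = 4052.14; nΣy² − (Σy)² = 1301.5 − 1267.36 = 34.14
r = 363.64 / √(4052.14 × 34.14) = 363.64 / 371.9409 ≈ 0.9777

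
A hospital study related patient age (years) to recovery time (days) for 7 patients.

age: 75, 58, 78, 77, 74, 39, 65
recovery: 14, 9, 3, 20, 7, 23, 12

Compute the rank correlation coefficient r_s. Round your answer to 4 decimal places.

-0.3929

Rank age: 5, 2, 7, 6, 4, 1, 3
Rank recovery: 5, 3, 1, 6, 2, 7, 4
d = rank(age) − rank(recovery): 0, -1, 6, 0, 2, -6, -1; Σd² = 78
ρ = 1 − 6Σd² / [n(n²−1)] = 1 − 6×78 / (7×48) = 1 − 468/336 ≈ -0.3929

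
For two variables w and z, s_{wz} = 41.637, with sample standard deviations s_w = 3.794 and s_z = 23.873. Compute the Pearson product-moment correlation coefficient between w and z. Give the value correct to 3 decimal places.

0.460

r = Cov(w,z) / (s_w · s_z) = 41.637 / (3.794 × 23.873)
  = 41.637 / 90.5742 ≈ 0.460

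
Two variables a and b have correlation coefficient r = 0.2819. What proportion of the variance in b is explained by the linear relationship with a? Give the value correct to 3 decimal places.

r² = (0.2819)² = 0.079

0.079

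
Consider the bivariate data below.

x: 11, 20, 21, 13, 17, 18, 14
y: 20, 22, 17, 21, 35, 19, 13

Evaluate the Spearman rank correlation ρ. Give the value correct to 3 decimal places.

-0.071

Rank x: 1, 6, 7, 2, 4, 5, 3
Rank y: 4, 6, 2, 5, 7, 3, 1
d = rank(x) − rank(y): -3, 0, 5, -3, -3, 2, 2; Σd² = 60
ρ = 1 − 6Σd² / [n(n²−1)] = 1 − 6×60 / (7×48) = 1 − 360/336 ≈ -0.071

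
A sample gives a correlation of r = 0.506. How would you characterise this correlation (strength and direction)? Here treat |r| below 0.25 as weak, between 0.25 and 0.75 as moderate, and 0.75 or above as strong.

moderate positive

r = 0.506 > 0 so the relationship is positive.
|r| = 0.506, which falls in the moderate range.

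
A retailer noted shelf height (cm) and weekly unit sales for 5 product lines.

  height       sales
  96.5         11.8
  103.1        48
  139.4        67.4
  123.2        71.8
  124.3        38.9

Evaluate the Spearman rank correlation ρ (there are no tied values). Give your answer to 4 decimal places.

0.5000

Rank height: 1, 2, 5, 3, 4
Rank sales: 1, 3, 4, 5, 2
d = rank(height) − rank(sales): 0, -1, 1, -2, 2; Σd² = 10
ρ = 1 − 6Σd² / [n(n²−1)] = 1 − 6×10 / (5×24) = 1 − 60/120 ≈ 0.5000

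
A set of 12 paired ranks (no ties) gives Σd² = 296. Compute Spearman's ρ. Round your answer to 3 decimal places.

ρ = 1 − 6Σd² / [n(n²−1)] = 1 − 6×296 / (12×143)
  = 1 − 1776/1716 = 1 − 1.0350 ≈ -0.035

-0.035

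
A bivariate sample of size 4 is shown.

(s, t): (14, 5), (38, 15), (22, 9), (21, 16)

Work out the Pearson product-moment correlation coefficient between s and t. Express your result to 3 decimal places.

n = 4, Σs = 95, Σt = 45, Σs² = 2565, Σt² = 587, Σst = 1174
nΣst − ΣsΣt = 4696 − 4275 = 421
nΣs² − (Σs)² = 10260 − 9025 = 1235; nΣt² − (Σt)² = 2348 − 2025 = 323
r = 421 / √(1235 × 323) = 421 / 631.5893 ≈ 0.667

0.667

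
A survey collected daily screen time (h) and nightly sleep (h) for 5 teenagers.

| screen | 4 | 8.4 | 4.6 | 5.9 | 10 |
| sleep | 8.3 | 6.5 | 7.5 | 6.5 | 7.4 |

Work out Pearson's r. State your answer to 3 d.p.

-0.457

n = 5, Σx = 32.9, Σy = 36.2, Σx² = 242.53, Σy² = 264.4, Σxy = 234.65
nΣxy − ΣxΣy = 1173.25 − 1190.98 = -17.73
nΣx² − (Σx)² = 1212.65 − 1082.41 = 130.24; nΣy² − (Σy)² = 1322 − 1310.44 = 11.56
r = -17.73 / √(130.24 × 11.56) = -17.73 / 38.8017 ≈ -0.457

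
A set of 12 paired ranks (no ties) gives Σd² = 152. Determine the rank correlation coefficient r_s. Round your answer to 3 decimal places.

0.469

ρ = 1 − 6Σd² / [n(n²−1)] = 1 − 6×152 / (12×143)
  = 1 − 912/1716 = 1 − 0.5315 ≈ 0.469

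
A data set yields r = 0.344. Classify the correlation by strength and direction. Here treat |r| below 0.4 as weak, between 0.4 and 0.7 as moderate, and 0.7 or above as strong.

weak positive

r = 0.344 > 0 so the relationship is positive.
|r| = 0.344, which falls in the weak range.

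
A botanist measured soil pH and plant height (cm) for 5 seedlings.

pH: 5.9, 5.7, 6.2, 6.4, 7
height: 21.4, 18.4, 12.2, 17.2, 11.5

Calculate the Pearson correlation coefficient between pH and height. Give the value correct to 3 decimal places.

-0.733

n = 5, Σx = 31.2, Σy = 80.7, Σx² = 195.7, Σy² = 1373.45, Σxy = 497.36
nΣxy − ΣxΣy = 2486.8 − 2517.84 = -31.04
nΣx² − (Σx)² = 978.5 − 973.44 = 5.06; nΣy² − (Σy)² = 6867.25 − 6512.49 = 354.76
r = -31.04 / √(5.06 × 354.76) = -31.04 / 42.3685 ≈ -0.733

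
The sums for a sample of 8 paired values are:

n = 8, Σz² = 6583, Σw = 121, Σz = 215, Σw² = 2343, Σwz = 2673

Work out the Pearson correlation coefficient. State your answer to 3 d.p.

-0.901

r = (nΣwz − ΣwΣz) / √[(nΣw² − (Σw)²)(nΣz² − (Σz)²)]
Numerator: 8×2673 − 121×215 = -4631
Denominator: √[(18744 − 14641)(52664 − 46225)] = √[4103 × 6439] = 5139.9627
r = -4631 / 5139.9627 ≈ -0.901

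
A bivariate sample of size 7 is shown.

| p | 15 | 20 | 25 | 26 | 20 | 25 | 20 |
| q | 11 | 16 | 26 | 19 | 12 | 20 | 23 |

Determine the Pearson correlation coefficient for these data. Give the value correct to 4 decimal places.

0.6832

n = 7, Σp = 151, Σq = 127, Σp² = 3351, Σq² = 2487, Σpq = 2829
nΣpq − ΣpΣq = 19803 − 19177 = 626
nΣp² − (Σp)² = 23457 − 22801 = 656; nΣq² − (Σq)² = 17409 − 16129 = 1280
r = 626 / √(656 × 1280) = 626 / 916.3405 ≈ 0.6832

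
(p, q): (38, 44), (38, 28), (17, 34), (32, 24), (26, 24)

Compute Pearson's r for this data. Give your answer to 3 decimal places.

0.184

n = 5, Σp = 151, Σq = 154, Σp² = 4877, Σq² = 5028, Σpq = 4706
nΣpq − ΣpΣq = 23530 − 23254 = 276
nΣp² − (Σp)² = 24385 − 22801 = 1584; nΣq² − (Σq)² = 25140 − 23716 = 1424
r = 276 / √(1584 × 1424) = 276 / 1501.8708 ≈ 0.184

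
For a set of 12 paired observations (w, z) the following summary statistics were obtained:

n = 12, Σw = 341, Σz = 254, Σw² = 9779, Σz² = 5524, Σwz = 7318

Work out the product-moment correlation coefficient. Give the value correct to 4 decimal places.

r = (nΣwz − ΣwΣz) / √[(nΣw² − (Σw)²)(nΣz² − (Σz)²)]
Numerator: 12×7318 − 341×254 = 1202
Denominator: √[(117348 − 116281)(66288 − 64516)] = √[1067 × 1772] = 1375.0360
r = 1202 / 1375.0360 ≈ 0.8742

0.8742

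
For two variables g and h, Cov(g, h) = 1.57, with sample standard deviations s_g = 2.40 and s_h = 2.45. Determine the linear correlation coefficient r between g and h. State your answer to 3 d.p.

0.267

r = Cov(g,h) / (s_g · s_h) = 1.57 / (2.40 × 2.45)
  = 1.57 / 5.8800 ≈ 0.267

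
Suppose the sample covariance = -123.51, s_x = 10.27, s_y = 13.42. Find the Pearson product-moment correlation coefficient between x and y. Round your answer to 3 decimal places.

r = Cov(x,y) / (s_x · s_y) = -123.51 / (10.27 × 13.42)
  = -123.51 / 137.8234 ≈ -0.896

-0.896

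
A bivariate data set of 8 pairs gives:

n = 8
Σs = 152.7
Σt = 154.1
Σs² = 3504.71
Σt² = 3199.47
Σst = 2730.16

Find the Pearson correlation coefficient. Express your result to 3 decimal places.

r = (nΣst − ΣsΣt) / √[(nΣs² − (Σs)²)(nΣt² − (Σt)²)]
Numerator: 8×2730.16 − 152.7×154.1 = -1689.79
Denominator: √[(28037.68 − 23317.29)(25595.76 − 23746.81)] = √[4720.39 × 1848.95] = 2954.2791
r = -1689.79 / 2954.2791 ≈ -0.572

-0.572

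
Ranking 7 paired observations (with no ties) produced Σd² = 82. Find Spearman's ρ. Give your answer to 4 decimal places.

-0.4643

ρ = 1 − 6Σd² / [n(n²−1)] = 1 − 6×82 / (7×48)
  = 1 − 492/336 = 1 − 1.46429 ≈ -0.4643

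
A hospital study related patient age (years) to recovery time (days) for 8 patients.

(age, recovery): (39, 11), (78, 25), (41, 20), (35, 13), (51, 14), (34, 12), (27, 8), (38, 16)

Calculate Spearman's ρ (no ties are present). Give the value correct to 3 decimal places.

Rank age: 5, 8, 6, 3, 7, 2, 1, 4
Rank recovery: 2, 8, 7, 4, 5, 3, 1, 6
d = rank(age) − rank(recovery): 3, 0, -1, -1, 2, -1, 0, -2; Σd² = 20
ρ = 1 − 6Σd² / [n(n²−1)] = 1 − 6×20 / (8×63) = 1 − 120/504 ≈ 0.762

0.762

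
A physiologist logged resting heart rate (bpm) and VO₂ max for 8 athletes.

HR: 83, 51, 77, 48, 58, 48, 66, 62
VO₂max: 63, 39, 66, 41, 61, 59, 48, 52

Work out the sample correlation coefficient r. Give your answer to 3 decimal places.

0.630

n = 8, Σx = 493, Σy = 429, Σx² = 31591, Σy² = 23737, Σxy = 27030
nΣxy − ΣxΣy = 216240 − 211497 = 4743
nΣx² − (Σx)² = 252728 − 243049 = 9679; nΣy² − (Σy)² = 189896 − 184041 = 5855
r = 4743 / √(9679 × 5855) = 4743 / 7527.9841 ≈ 0.630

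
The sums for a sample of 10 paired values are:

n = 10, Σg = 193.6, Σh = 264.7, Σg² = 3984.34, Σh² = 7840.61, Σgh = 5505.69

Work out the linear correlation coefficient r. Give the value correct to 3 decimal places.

0.859

r = (nΣgh − ΣgΣh) / √[(nΣg² − (Σg)²)(nΣh² − (Σh)²)]
Numerator: 10×5505.69 − 193.6×264.7 = 3810.98
Denominator: √[(39843.4 − 37480.96)(78406.1 − 70066.09)] = √[2362.44 × 8340.01] = 4438.7806
r = 3810.98 / 4438.7806 ≈ 0.859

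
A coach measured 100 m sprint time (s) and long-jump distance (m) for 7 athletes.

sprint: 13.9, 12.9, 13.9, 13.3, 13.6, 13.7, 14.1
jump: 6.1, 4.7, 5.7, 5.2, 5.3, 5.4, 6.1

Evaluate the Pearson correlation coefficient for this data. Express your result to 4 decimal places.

n = 7, Σx = 95.4, Σy = 38.5, Σx² = 1301.18, Σy² = 213.29, Σxy = 525.88
nΣxy − ΣxΣy = 3681.16 − 3672.9 = 8.26
nΣx² − (Σx)² = 9108.26 − 9101.16 = 7.1; nΣy² − (Σy)² = 1493.03 − 1482.25 = 10.78
r = 8.26 / √(7.1 × 10.78) = 8.26 / 8.7486 ≈ 0.9442

0.9442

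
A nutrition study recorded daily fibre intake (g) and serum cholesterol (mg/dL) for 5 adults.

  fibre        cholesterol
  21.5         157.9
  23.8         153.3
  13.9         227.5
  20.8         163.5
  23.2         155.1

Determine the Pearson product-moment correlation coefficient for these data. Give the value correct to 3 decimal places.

n = 5, Σx = 103.2, Σy = 857.3, Σx² = 2192.78, Σy² = 150977.81, Σxy = 17204.76
nΣxy − ΣxΣy = 86023.8 − 88473.36 = -2449.56
nΣx² − (Σx)² = 10963.9 − 10650.24 = 313.66; nΣy² − (Σy)² = 754889.05 − 734963.29 = 19925.76
r = -2449.56 / √(313.66 × 19925.76) = -2449.56 / 2499.9828 ≈ -0.980

-0.980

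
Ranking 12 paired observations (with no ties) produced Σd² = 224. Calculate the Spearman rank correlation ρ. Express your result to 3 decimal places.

0.217

ρ = 1 − 6Σd² / [n(n²−1)] = 1 − 6×224 / (12×143)
  = 1 − 1344/1716 = 1 − 0.7832 ≈ 0.217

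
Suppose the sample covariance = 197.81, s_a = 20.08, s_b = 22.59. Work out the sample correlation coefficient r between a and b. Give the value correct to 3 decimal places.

0.436

r = Cov(a,b) / (s_a · s_b) = 197.81 / (20.08 × 22.59)
  = 197.81 / 453.6072 ≈ 0.436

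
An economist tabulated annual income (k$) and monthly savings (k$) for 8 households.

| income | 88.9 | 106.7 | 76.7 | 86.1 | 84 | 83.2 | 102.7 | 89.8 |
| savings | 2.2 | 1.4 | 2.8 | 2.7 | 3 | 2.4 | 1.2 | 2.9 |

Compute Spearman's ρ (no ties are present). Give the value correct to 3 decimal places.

-0.571

Rank income: 5, 8, 1, 4, 3, 2, 7, 6
Rank savings: 3, 2, 6, 5, 8, 4, 1, 7
d = rank(income) − rank(savings): 2, 6, -5, -1, -5, -2, 6, -1; Σd² = 132
ρ = 1 − 6Σd² / [n(n²−1)] = 1 − 6×132 / (8×63) = 1 − 792/504 ≈ -0.571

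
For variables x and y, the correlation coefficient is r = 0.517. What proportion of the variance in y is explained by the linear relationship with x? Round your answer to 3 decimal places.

0.267

r² = (0.517)² = 0.267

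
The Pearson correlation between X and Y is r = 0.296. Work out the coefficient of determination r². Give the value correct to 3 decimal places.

0.088

r² = (0.296)² = 0.088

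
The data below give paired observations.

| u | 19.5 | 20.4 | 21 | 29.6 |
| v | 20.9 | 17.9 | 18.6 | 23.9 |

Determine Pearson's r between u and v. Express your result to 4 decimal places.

n = 4, Σu = 90.5, Σv = 81.3, Σu² = 2113.57, Σv² = 1674.39, Σuv = 1870.75
nΣuv − ΣuΣv = 7483 − 7357.65 = 125.35
nΣu² − (Σu)² = 8454.28 − 8190.25 = 264.03; nΣv² − (Σv)² = 6697.56 − 6609.69 = 87.87
r = 125.35 / √(264.03 × 87.87) = 125.35 / 152.3165 ≈ 0.8230

0.8230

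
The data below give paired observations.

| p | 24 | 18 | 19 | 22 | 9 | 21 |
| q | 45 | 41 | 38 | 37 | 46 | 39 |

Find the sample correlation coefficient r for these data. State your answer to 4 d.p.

n = 6, Σp = 113, Σq = 246, Σp² = 2267, Σq² = 10156, Σpq = 4587
nΣpq − ΣpΣq = 27522 − 27798 = -276
nΣp² − (Σp)² = 13602 − 12769 = 833; nΣq² − (Σq)² = 60936 − 60516 = 420
r = -276 / √(833 × 420) = -276 / 591.4896 ≈ -0.4666

-0.4666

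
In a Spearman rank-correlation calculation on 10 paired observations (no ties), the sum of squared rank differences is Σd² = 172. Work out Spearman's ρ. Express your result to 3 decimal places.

ρ = 1 − 6Σd² / [n(n²−1)] = 1 − 6×172 / (10×99)
  = 1 − 1032/990 = 1 − 1.0424 ≈ -0.042

-0.042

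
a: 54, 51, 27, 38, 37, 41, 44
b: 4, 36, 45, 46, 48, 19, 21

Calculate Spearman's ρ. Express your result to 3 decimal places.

-0.750

Rank a: 7, 6, 1, 3, 2, 4, 5
Rank b: 1, 4, 5, 6, 7, 2, 3
d = rank(a) − rank(b): 6, 2, -4, -3, -5, 2, 2; Σd² = 98
ρ = 1 − 6Σd² / [n(n²−1)] = 1 − 6×98 / (7×48) = 1 − 588/336 ≈ -0.750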